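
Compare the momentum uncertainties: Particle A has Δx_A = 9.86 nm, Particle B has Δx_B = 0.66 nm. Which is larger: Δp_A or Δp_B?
Particle B has the larger minimum momentum uncertainty, by a factor of 14.94.

For each particle, the minimum momentum uncertainty is Δp_min = ℏ/(2Δx):

Particle A: Δp_A = ℏ/(2×9.860e-09 m) = 5.348e-27 kg·m/s
Particle B: Δp_B = ℏ/(2×6.600e-10 m) = 7.989e-26 kg·m/s

Ratio: Δp_B/Δp_A = 14.94

Since Δp_min ∝ 1/Δx, the particle with smaller position uncertainty (B) has larger momentum uncertainty.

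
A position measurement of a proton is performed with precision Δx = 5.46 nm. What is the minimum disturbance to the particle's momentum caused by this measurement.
9.657 × 10^-27 kg·m/s

The uncertainty principle implies that measuring position disturbs momentum:
ΔxΔp ≥ ℏ/2

When we measure position with precision Δx, we necessarily introduce a momentum uncertainty:
Δp ≥ ℏ/(2Δx)
Δp_min = (1.055e-34 J·s) / (2 × 5.460e-09 m)
Δp_min = 9.657e-27 kg·m/s

The more precisely we measure position, the greater the momentum disturbance.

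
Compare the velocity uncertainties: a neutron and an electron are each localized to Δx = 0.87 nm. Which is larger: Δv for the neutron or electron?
The electron has the larger minimum velocity uncertainty, by a ratio of 1838.7.

For both particles, Δp_min = ℏ/(2Δx) = 6.061e-26 kg·m/s (same for both).

The velocity uncertainty is Δv = Δp/m:
- neutron: Δv = 6.061e-26 / 1.675e-27 = 3.619e+01 m/s = 36.185 m/s
- electron: Δv = 6.061e-26 / 9.109e-31 = 6.653e+04 m/s = 66.533 km/s

Ratio: 6.653e+04 / 3.619e+01 = 1838.7

The lighter particle has larger velocity uncertainty because Δv ∝ 1/m.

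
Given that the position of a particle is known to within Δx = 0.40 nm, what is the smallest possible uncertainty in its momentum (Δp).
1.318 × 10^-25 kg·m/s

Using the Heisenberg uncertainty principle:
ΔxΔp ≥ ℏ/2

The minimum uncertainty in momentum is:
Δp_min = ℏ/(2Δx)
Δp_min = (1.055e-34 J·s) / (2 × 4.000e-10 m)
Δp_min = 1.318e-25 kg·m/s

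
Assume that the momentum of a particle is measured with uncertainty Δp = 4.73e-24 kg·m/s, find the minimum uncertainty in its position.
11.148 pm

Using the Heisenberg uncertainty principle:
ΔxΔp ≥ ℏ/2

The minimum uncertainty in position is:
Δx_min = ℏ/(2Δp)
Δx_min = (1.055e-34 J·s) / (2 × 4.730e-24 kg·m/s)
Δx_min = 1.115e-11 m = 11.148 pm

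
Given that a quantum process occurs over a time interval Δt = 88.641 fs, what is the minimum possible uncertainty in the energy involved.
3.713 meV

Using the energy-time uncertainty principle:
ΔEΔt ≥ ℏ/2

The minimum uncertainty in energy is:
ΔE_min = ℏ/(2Δt)
ΔE_min = (1.055e-34 J·s) / (2 × 8.864e-14 s)
ΔE_min = 5.949e-22 J = 3.713 meV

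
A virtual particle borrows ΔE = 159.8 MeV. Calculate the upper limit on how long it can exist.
2.059 ys

Using the energy-time uncertainty principle:
ΔEΔt ≥ ℏ/2

For a virtual particle borrowing energy ΔE, the maximum lifetime is:
Δt_max = ℏ/(2ΔE)

Converting energy:
ΔE = 159.8 MeV = 2.560e-11 J

Δt_max = (1.055e-34 J·s) / (2 × 2.560e-11 J)
Δt_max = 2.059e-24 s = 2.059 ys

Virtual particles with higher borrowed energy exist for shorter times.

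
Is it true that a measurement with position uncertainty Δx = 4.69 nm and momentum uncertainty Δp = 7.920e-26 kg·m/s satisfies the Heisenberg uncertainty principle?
Yes, it satisfies the uncertainty principle.

Calculate the product ΔxΔp:
ΔxΔp = (4.690e-09 m) × (7.920e-26 kg·m/s)
ΔxΔp = 3.714e-34 J·s

Compare to the minimum allowed value ℏ/2:
ℏ/2 = 5.273e-35 J·s

Since ΔxΔp = 3.714e-34 J·s ≥ 5.273e-35 J·s = ℏ/2,
the measurement satisfies the uncertainty principle.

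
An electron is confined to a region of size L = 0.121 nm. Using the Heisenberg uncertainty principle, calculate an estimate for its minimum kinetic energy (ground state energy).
650.567 meV

Using the uncertainty principle to estimate ground state energy:

1. The position uncertainty is approximately the confinement size:
   Δx ≈ L = 1.210e-10 m

2. From ΔxΔp ≥ ℏ/2, the minimum momentum uncertainty is:
   Δp ≈ ℏ/(2L) = 4.358e-25 kg·m/s

3. The kinetic energy is approximately:
   KE ≈ (Δp)²/(2m) = (4.358e-25)²/(2 × 9.109e-31 kg)
   KE ≈ 1.042e-19 J = 650.567 meV

This is an order-of-magnitude estimate of the ground state energy.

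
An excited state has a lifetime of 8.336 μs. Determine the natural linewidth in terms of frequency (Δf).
9.546 kHz

Using the energy-time uncertainty principle and E = hf:
ΔEΔt ≥ ℏ/2
hΔf·Δt ≥ ℏ/2

The minimum frequency uncertainty is:
Δf = ℏ/(2hτ) = 1/(4πτ)
Δf = 1/(4π × 8.336e-06 s)
Δf = 9.546e+03 Hz = 9.546 kHz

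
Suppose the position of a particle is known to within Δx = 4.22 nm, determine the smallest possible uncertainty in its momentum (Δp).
1.249 × 10^-26 kg·m/s

Using the Heisenberg uncertainty principle:
ΔxΔp ≥ ℏ/2

The minimum uncertainty in momentum is:
Δp_min = ℏ/(2Δx)
Δp_min = (1.055e-34 J·s) / (2 × 4.220e-09 m)
Δp_min = 1.249e-26 kg·m/s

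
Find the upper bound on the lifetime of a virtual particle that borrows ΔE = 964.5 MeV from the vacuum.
3.412 × 10^-25 s

Using the energy-time uncertainty principle:
ΔEΔt ≥ ℏ/2

For a virtual particle borrowing energy ΔE, the maximum lifetime is:
Δt_max = ℏ/(2ΔE)

Converting energy:
ΔE = 964.5 MeV = 1.545e-10 J

Δt_max = (1.055e-34 J·s) / (2 × 1.545e-10 J)
Δt_max = 3.412e-25 s = 3.412 × 10^-25 s

Virtual particles with higher borrowed energy exist for shorter times.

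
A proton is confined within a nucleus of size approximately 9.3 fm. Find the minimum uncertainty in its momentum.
5.670 × 10^-21 kg·m/s

Using the Heisenberg uncertainty principle:
ΔxΔp ≥ ℏ/2

With Δx ≈ L = 9.300e-15 m (the confinement size):
Δp_min = ℏ/(2Δx)
Δp_min = (1.055e-34 J·s) / (2 × 9.300e-15 m)
Δp_min = 5.670e-21 kg·m/s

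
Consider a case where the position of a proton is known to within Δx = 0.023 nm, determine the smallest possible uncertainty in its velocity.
1.371 km/s

Using the Heisenberg uncertainty principle and Δp = mΔv:
ΔxΔp ≥ ℏ/2
Δx(mΔv) ≥ ℏ/2

The minimum uncertainty in velocity is:
Δv_min = ℏ/(2mΔx)
Δv_min = (1.055e-34 J·s) / (2 × 1.673e-27 kg × 2.300e-11 m)
Δv_min = 1.371e+03 m/s = 1.371 km/s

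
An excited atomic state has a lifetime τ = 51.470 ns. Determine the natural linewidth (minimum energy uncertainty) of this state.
6.394 neV

Using the energy-time uncertainty principle:
ΔEΔt ≥ ℏ/2

The lifetime τ represents the time uncertainty Δt.
The natural linewidth (minimum energy uncertainty) is:

ΔE = ℏ/(2τ)
ΔE = (1.055e-34 J·s) / (2 × 5.147e-08 s)
ΔE = 1.024e-27 J = 6.394 neV

This natural linewidth limits the precision of spectroscopic measurements.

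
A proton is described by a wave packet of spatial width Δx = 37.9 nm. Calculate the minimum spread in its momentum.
1.391 × 10^-27 kg·m/s

For a wave packet, the spatial width Δx and momentum spread Δp are related by the uncertainty principle:
ΔxΔp ≥ ℏ/2

The minimum momentum spread is:
Δp_min = ℏ/(2Δx)
Δp_min = (1.055e-34 J·s) / (2 × 3.790e-08 m)
Δp_min = 1.391e-27 kg·m/s

A wave packet cannot have both a well-defined position and well-defined momentum.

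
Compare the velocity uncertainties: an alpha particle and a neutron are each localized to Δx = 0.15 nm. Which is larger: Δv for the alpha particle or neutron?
The neutron has the larger minimum velocity uncertainty, by a ratio of 4.0.

For both particles, Δp_min = ℏ/(2Δx) = 3.515e-25 kg·m/s (same for both).

The velocity uncertainty is Δv = Δp/m:
- alpha particle: Δv = 3.515e-25 / 6.645e-27 = 5.290e+01 m/s = 52.903 m/s
- neutron: Δv = 3.515e-25 / 1.675e-27 = 2.099e+02 m/s = 209.874 m/s

Ratio: 2.099e+02 / 5.290e+01 = 4.0

The lighter particle has larger velocity uncertainty because Δv ∝ 1/m.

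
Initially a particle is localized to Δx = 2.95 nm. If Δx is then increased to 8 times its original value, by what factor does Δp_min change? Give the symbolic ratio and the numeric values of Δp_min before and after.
Original Δp_min = 1.787 × 10^-26 kg·m/s; new Δp'_min = 2.234 × 10^-27 kg·m/s; ratio Δp'_min/Δp_min = 1/8.

From the uncertainty principle ΔxΔp ≥ ℏ/2, the minimum momentum uncertainty is Δp_min = ℏ/(2Δx).

Original (Δx = 2.95 nm = 2.950e-09 m):
Δp_min = (1.055e-34 J·s)/(2 × 2.950e-09 m) = 1.787e-26 kg·m/s

When Δx → 8Δx:
Δp'_min = ℏ/(2 × 8Δx) = (1/8) × ℏ/(2Δx) = (1/8) × Δp_min
Δp'_min = 1/8 × 1.787e-26 kg·m/s = 2.234e-27 kg·m/s

Since Δp_min ∝ 1/Δx, when Δx is increased to 8 times its original value, Δp_min decreases to 1/8 of its original value.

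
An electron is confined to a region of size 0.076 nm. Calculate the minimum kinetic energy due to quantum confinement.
1.649 eV

Using the uncertainty principle:

1. Position uncertainty: Δx ≈ 7.600e-11 m
2. Minimum momentum uncertainty: Δp = ℏ/(2Δx) = 6.938e-25 kg·m/s
3. Minimum kinetic energy:
   KE = (Δp)²/(2m) = (6.938e-25)²/(2 × 9.109e-31 kg)
   KE = 2.642e-19 J = 1.649 eV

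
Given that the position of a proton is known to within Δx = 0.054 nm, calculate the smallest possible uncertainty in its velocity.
583.787 m/s

Using the Heisenberg uncertainty principle and Δp = mΔv:
ΔxΔp ≥ ℏ/2
Δx(mΔv) ≥ ℏ/2

The minimum uncertainty in velocity is:
Δv_min = ℏ/(2mΔx)
Δv_min = (1.055e-34 J·s) / (2 × 1.673e-27 kg × 5.400e-11 m)
Δv_min = 5.838e+02 m/s = 583.787 m/s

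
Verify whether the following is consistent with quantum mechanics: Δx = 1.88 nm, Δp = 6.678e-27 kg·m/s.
No, it violates the uncertainty principle (impossible measurement).

Calculate the product ΔxΔp:
ΔxΔp = (1.880e-09 m) × (6.678e-27 kg·m/s)
ΔxΔp = 1.255e-35 J·s

Compare to the minimum allowed value ℏ/2:
ℏ/2 = 5.273e-35 J·s

Since ΔxΔp = 1.255e-35 J·s < 5.273e-35 J·s = ℏ/2,
the measurement violates the uncertainty principle.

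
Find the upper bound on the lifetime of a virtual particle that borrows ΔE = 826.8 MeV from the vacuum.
3.980 × 10^-25 s

Using the energy-time uncertainty principle:
ΔEΔt ≥ ℏ/2

For a virtual particle borrowing energy ΔE, the maximum lifetime is:
Δt_max = ℏ/(2ΔE)

Converting energy:
ΔE = 826.8 MeV = 1.325e-10 J

Δt_max = (1.055e-34 J·s) / (2 × 1.325e-10 J)
Δt_max = 3.980e-25 s = 3.980 × 10^-25 s

Virtual particles with higher borrowed energy exist for shorter times.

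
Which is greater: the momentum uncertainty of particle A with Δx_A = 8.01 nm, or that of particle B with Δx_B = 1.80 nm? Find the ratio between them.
Particle B has the larger minimum momentum uncertainty, by a factor of 4.45.

For each particle, the minimum momentum uncertainty is Δp_min = ℏ/(2Δx):

Particle A: Δp_A = ℏ/(2×8.010e-09 m) = 6.583e-27 kg·m/s
Particle B: Δp_B = ℏ/(2×1.800e-09 m) = 2.929e-26 kg·m/s

Ratio: Δp_B/Δp_A = 4.45

Since Δp_min ∝ 1/Δx, the particle with smaller position uncertainty (B) has larger momentum uncertainty.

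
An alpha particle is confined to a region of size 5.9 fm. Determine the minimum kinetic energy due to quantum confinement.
37.512 keV

Using the uncertainty principle:

1. Position uncertainty: Δx ≈ 5.900e-15 m
2. Minimum momentum uncertainty: Δp = ℏ/(2Δx) = 8.937e-21 kg·m/s
3. Minimum kinetic energy:
   KE = (Δp)²/(2m) = (8.937e-21)²/(2 × 6.645e-27 kg)
   KE = 6.010e-15 J = 37.512 keV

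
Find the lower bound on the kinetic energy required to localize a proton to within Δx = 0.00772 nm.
87.040 meV

Localizing a particle requires giving it sufficient momentum uncertainty:

1. From uncertainty principle: Δp ≥ ℏ/(2Δx)
   Δp_min = (1.055e-34 J·s) / (2 × 7.720e-12 m)
   Δp_min = 6.830e-24 kg·m/s

2. This momentum uncertainty corresponds to kinetic energy:
   KE ≈ (Δp)²/(2m) = (6.830e-24)²/(2 × 1.673e-27 kg)
   KE = 1.395e-20 J = 87.040 meV

Tighter localization requires more energy.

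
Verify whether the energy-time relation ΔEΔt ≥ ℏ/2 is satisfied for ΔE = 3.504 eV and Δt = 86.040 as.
No, it violates the uncertainty relation.

Calculate the product ΔEΔt:
ΔE = 3.504 eV = 5.614e-19 J
ΔEΔt = (5.614e-19 J) × (8.604e-17 s)
ΔEΔt = 4.830e-35 J·s

Compare to the minimum allowed value ℏ/2:
ℏ/2 = 5.273e-35 J·s

Since ΔEΔt = 4.830e-35 J·s < 5.273e-35 J·s = ℏ/2,
this violates the uncertainty relation.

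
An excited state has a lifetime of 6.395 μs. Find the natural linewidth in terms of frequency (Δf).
12.444 kHz

Using the energy-time uncertainty principle and E = hf:
ΔEΔt ≥ ℏ/2
hΔf·Δt ≥ ℏ/2

The minimum frequency uncertainty is:
Δf = ℏ/(2hτ) = 1/(4πτ)
Δf = 1/(4π × 6.395e-06 s)
Δf = 1.244e+04 Hz = 12.444 kHz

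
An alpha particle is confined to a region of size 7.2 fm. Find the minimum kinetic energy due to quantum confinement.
25.189 keV

Using the uncertainty principle:

1. Position uncertainty: Δx ≈ 7.200e-15 m
2. Minimum momentum uncertainty: Δp = ℏ/(2Δx) = 7.323e-21 kg·m/s
3. Minimum kinetic energy:
   KE = (Δp)²/(2m) = (7.323e-21)²/(2 × 6.645e-27 kg)
   KE = 4.036e-15 J = 25.189 keV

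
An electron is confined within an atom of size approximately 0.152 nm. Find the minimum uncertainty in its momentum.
3.469 × 10^-25 kg·m/s

Using the Heisenberg uncertainty principle:
ΔxΔp ≥ ℏ/2

With Δx ≈ L = 1.520e-10 m (the confinement size):
Δp_min = ℏ/(2Δx)
Δp_min = (1.055e-34 J·s) / (2 × 1.520e-10 m)
Δp_min = 3.469e-25 kg·m/s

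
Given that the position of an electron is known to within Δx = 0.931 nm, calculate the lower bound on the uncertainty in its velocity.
62.174 km/s

Using the Heisenberg uncertainty principle and Δp = mΔv:
ΔxΔp ≥ ℏ/2
Δx(mΔv) ≥ ℏ/2

The minimum uncertainty in velocity is:
Δv_min = ℏ/(2mΔx)
Δv_min = (1.055e-34 J·s) / (2 × 9.109e-31 kg × 9.310e-10 m)
Δv_min = 6.217e+04 m/s = 62.174 km/s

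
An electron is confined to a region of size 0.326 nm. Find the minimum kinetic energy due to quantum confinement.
89.625 meV

Using the uncertainty principle:

1. Position uncertainty: Δx ≈ 3.260e-10 m
2. Minimum momentum uncertainty: Δp = ℏ/(2Δx) = 1.617e-25 kg·m/s
3. Minimum kinetic energy:
   KE = (Δp)²/(2m) = (1.617e-25)²/(2 × 9.109e-31 kg)
   KE = 1.436e-20 J = 89.625 meV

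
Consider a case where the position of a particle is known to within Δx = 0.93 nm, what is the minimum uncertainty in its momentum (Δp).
5.670 × 10^-26 kg·m/s

Using the Heisenberg uncertainty principle:
ΔxΔp ≥ ℏ/2

The minimum uncertainty in momentum is:
Δp_min = ℏ/(2Δx)
Δp_min = (1.055e-34 J·s) / (2 × 9.300e-10 m)
Δp_min = 5.670e-26 kg·m/s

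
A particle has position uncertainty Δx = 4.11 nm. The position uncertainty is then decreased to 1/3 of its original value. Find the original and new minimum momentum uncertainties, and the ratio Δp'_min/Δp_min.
Original Δp_min = 1.283 × 10^-26 kg·m/s; new Δp'_min = 3.849 × 10^-26 kg·m/s; ratio Δp'_min/Δp_min = 3.

From the uncertainty principle ΔxΔp ≥ ℏ/2, the minimum momentum uncertainty is Δp_min = ℏ/(2Δx).

Original (Δx = 4.11 nm = 4.110e-09 m):
Δp_min = (1.055e-34 J·s)/(2 × 4.110e-09 m) = 1.283e-26 kg·m/s

When Δx → (1/3)Δx:
Δp'_min = ℏ/(2 × (1/3)Δx) = 3 × ℏ/(2Δx) = 3 × Δp_min
Δp'_min = 3 × 1.283e-26 kg·m/s = 3.849e-26 kg·m/s

Since Δp_min ∝ 1/Δx, when Δx is decreased to 1/3 of its original value, Δp_min increases to 3 times its original value.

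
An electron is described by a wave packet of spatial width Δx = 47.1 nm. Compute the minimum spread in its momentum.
1.120 × 10^-27 kg·m/s

For a wave packet, the spatial width Δx and momentum spread Δp are related by the uncertainty principle:
ΔxΔp ≥ ℏ/2

The minimum momentum spread is:
Δp_min = ℏ/(2Δx)
Δp_min = (1.055e-34 J·s) / (2 × 4.710e-08 m)
Δp_min = 1.120e-27 kg·m/s

A wave packet cannot have both a well-defined position and well-defined momentum.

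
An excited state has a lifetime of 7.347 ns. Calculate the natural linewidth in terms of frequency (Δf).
10.831 MHz

Using the energy-time uncertainty principle and E = hf:
ΔEΔt ≥ ℏ/2
hΔf·Δt ≥ ℏ/2

The minimum frequency uncertainty is:
Δf = ℏ/(2hτ) = 1/(4πτ)
Δf = 1/(4π × 7.347e-09 s)
Δf = 1.083e+07 Hz = 10.831 MHz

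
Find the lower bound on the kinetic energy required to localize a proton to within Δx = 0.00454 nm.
251.676 meV

Localizing a particle requires giving it sufficient momentum uncertainty:

1. From uncertainty principle: Δp ≥ ℏ/(2Δx)
   Δp_min = (1.055e-34 J·s) / (2 × 4.540e-12 m)
   Δp_min = 1.161e-23 kg·m/s

2. This momentum uncertainty corresponds to kinetic energy:
   KE ≈ (Δp)²/(2m) = (1.161e-23)²/(2 × 1.673e-27 kg)
   KE = 4.032e-20 J = 251.676 meV

Tighter localization requires more energy.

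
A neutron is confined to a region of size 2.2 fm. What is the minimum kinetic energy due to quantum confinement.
1.070 MeV

Using the uncertainty principle:

1. Position uncertainty: Δx ≈ 2.200e-15 m
2. Minimum momentum uncertainty: Δp = ℏ/(2Δx) = 2.397e-20 kg·m/s
3. Minimum kinetic energy:
   KE = (Δp)²/(2m) = (2.397e-20)²/(2 × 1.675e-27 kg)
   KE = 1.715e-13 J = 1.070 MeV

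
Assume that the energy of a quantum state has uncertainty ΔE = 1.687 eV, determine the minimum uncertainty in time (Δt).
195.084 as

Using the energy-time uncertainty principle:
ΔEΔt ≥ ℏ/2

The minimum uncertainty in time is:
Δt_min = ℏ/(2ΔE)
Δt_min = (1.055e-34 J·s) / (2 × 2.703e-19 J)
Δt_min = 1.951e-16 s = 195.084 as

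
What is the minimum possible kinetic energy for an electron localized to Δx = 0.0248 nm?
15.487 eV

Localizing a particle requires giving it sufficient momentum uncertainty:

1. From uncertainty principle: Δp ≥ ℏ/(2Δx)
   Δp_min = (1.055e-34 J·s) / (2 × 2.480e-11 m)
   Δp_min = 2.126e-24 kg·m/s

2. This momentum uncertainty corresponds to kinetic energy:
   KE ≈ (Δp)²/(2m) = (2.126e-24)²/(2 × 9.109e-31 kg)
   KE = 2.481e-18 J = 15.487 eV

Tighter localization requires more energy.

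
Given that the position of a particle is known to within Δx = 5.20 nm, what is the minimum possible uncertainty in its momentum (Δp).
1.014 × 10^-26 kg·m/s

Using the Heisenberg uncertainty principle:
ΔxΔp ≥ ℏ/2

The minimum uncertainty in momentum is:
Δp_min = ℏ/(2Δx)
Δp_min = (1.055e-34 J·s) / (2 × 5.200e-09 m)
Δp_min = 1.014e-26 kg·m/s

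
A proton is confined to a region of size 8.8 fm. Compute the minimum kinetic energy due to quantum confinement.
66.987 keV

Using the uncertainty principle:

1. Position uncertainty: Δx ≈ 8.800e-15 m
2. Minimum momentum uncertainty: Δp = ℏ/(2Δx) = 5.992e-21 kg·m/s
3. Minimum kinetic energy:
   KE = (Δp)²/(2m) = (5.992e-21)²/(2 × 1.673e-27 kg)
   KE = 1.073e-14 J = 66.987 keV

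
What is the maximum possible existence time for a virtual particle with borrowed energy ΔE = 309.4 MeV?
1.064 ys

Using the energy-time uncertainty principle:
ΔEΔt ≥ ℏ/2

For a virtual particle borrowing energy ΔE, the maximum lifetime is:
Δt_max = ℏ/(2ΔE)

Converting energy:
ΔE = 309.4 MeV = 4.957e-11 J

Δt_max = (1.055e-34 J·s) / (2 × 4.957e-11 J)
Δt_max = 1.064e-24 s = 1.064 ys

Virtual particles with higher borrowed energy exist for shorter times.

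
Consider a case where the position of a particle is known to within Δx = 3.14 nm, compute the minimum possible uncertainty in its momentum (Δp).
1.679 × 10^-26 kg·m/s

Using the Heisenberg uncertainty principle:
ΔxΔp ≥ ℏ/2

The minimum uncertainty in momentum is:
Δp_min = ℏ/(2Δx)
Δp_min = (1.055e-34 J·s) / (2 × 3.140e-09 m)
Δp_min = 1.679e-26 kg·m/s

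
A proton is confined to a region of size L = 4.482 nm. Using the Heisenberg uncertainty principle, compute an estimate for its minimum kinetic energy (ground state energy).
258.232 neV

Using the uncertainty principle to estimate ground state energy:

1. The position uncertainty is approximately the confinement size:
   Δx ≈ L = 4.482e-09 m

2. From ΔxΔp ≥ ℏ/2, the minimum momentum uncertainty is:
   Δp ≈ ℏ/(2L) = 1.176e-26 kg·m/s

3. The kinetic energy is approximately:
   KE ≈ (Δp)²/(2m) = (1.176e-26)²/(2 × 1.673e-27 kg)
   KE ≈ 4.137e-26 J = 258.232 neV

This is an order-of-magnitude estimate of the ground state energy.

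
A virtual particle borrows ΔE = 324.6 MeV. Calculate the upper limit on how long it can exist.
1.014 ys

Using the energy-time uncertainty principle:
ΔEΔt ≥ ℏ/2

For a virtual particle borrowing energy ΔE, the maximum lifetime is:
Δt_max = ℏ/(2ΔE)

Converting energy:
ΔE = 324.6 MeV = 5.201e-11 J

Δt_max = (1.055e-34 J·s) / (2 × 5.201e-11 J)
Δt_max = 1.014e-24 s = 1.014 ys

Virtual particles with higher borrowed energy exist for shorter times.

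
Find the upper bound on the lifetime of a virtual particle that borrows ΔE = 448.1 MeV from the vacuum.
7.344 × 10^-25 s

Using the energy-time uncertainty principle:
ΔEΔt ≥ ℏ/2

For a virtual particle borrowing energy ΔE, the maximum lifetime is:
Δt_max = ℏ/(2ΔE)

Converting energy:
ΔE = 448.1 MeV = 7.179e-11 J

Δt_max = (1.055e-34 J·s) / (2 × 7.179e-11 J)
Δt_max = 7.344e-25 s = 7.344 × 10^-25 s

Virtual particles with higher borrowed energy exist for shorter times.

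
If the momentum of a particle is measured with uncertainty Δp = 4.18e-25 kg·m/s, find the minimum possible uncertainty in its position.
126.145 pm

Using the Heisenberg uncertainty principle:
ΔxΔp ≥ ℏ/2

The minimum uncertainty in position is:
Δx_min = ℏ/(2Δp)
Δx_min = (1.055e-34 J·s) / (2 × 4.180e-25 kg·m/s)
Δx_min = 1.261e-10 m = 126.145 pm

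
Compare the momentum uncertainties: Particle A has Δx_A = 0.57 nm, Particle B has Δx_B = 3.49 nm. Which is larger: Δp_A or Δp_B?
Particle A has the larger minimum momentum uncertainty, by a factor of 6.12.

For each particle, the minimum momentum uncertainty is Δp_min = ℏ/(2Δx):

Particle A: Δp_A = ℏ/(2×5.700e-10 m) = 9.251e-26 kg·m/s
Particle B: Δp_B = ℏ/(2×3.490e-09 m) = 1.511e-26 kg·m/s

Ratio: Δp_A/Δp_B = 6.12

Since Δp_min ∝ 1/Δx, the particle with smaller position uncertainty (A) has larger momentum uncertainty.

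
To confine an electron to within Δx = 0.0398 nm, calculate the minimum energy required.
6.013 eV

Localizing a particle requires giving it sufficient momentum uncertainty:

1. From uncertainty principle: Δp ≥ ℏ/(2Δx)
   Δp_min = (1.055e-34 J·s) / (2 × 3.980e-11 m)
   Δp_min = 1.325e-24 kg·m/s

2. This momentum uncertainty corresponds to kinetic energy:
   KE ≈ (Δp)²/(2m) = (1.325e-24)²/(2 × 9.109e-31 kg)
   KE = 9.634e-19 J = 6.013 eV

Tighter localization requires more energy.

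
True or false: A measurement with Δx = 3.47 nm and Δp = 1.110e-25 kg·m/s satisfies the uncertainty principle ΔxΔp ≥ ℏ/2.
Yes, it satisfies the uncertainty principle.

Calculate the product ΔxΔp:
ΔxΔp = (3.470e-09 m) × (1.110e-25 kg·m/s)
ΔxΔp = 3.852e-34 J·s

Compare to the minimum allowed value ℏ/2:
ℏ/2 = 5.273e-35 J·s

Since ΔxΔp = 3.852e-34 J·s ≥ 5.273e-35 J·s = ℏ/2,
the measurement satisfies the uncertainty principle.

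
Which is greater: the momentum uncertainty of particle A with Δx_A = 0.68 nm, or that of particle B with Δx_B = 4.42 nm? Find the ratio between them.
Particle A has the larger minimum momentum uncertainty, by a factor of 6.50.

For each particle, the minimum momentum uncertainty is Δp_min = ℏ/(2Δx):

Particle A: Δp_A = ℏ/(2×6.800e-10 m) = 7.754e-26 kg·m/s
Particle B: Δp_B = ℏ/(2×4.420e-09 m) = 1.193e-26 kg·m/s

Ratio: Δp_A/Δp_B = 6.50

Since Δp_min ∝ 1/Δx, the particle with smaller position uncertainty (A) has larger momentum uncertainty.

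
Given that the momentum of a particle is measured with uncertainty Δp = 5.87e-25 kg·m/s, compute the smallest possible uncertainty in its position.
89.827 pm

Using the Heisenberg uncertainty principle:
ΔxΔp ≥ ℏ/2

The minimum uncertainty in position is:
Δx_min = ℏ/(2Δp)
Δx_min = (1.055e-34 J·s) / (2 × 5.870e-25 kg·m/s)
Δx_min = 8.983e-11 m = 89.827 pm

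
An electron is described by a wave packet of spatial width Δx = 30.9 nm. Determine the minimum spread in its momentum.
1.706 × 10^-27 kg·m/s

For a wave packet, the spatial width Δx and momentum spread Δp are related by the uncertainty principle:
ΔxΔp ≥ ℏ/2

The minimum momentum spread is:
Δp_min = ℏ/(2Δx)
Δp_min = (1.055e-34 J·s) / (2 × 3.090e-08 m)
Δp_min = 1.706e-27 kg·m/s

A wave packet cannot have both a well-defined position and well-defined momentum.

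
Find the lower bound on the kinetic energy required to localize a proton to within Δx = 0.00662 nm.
118.369 meV

Localizing a particle requires giving it sufficient momentum uncertainty:

1. From uncertainty principle: Δp ≥ ℏ/(2Δx)
   Δp_min = (1.055e-34 J·s) / (2 × 6.620e-12 m)
   Δp_min = 7.965e-24 kg·m/s

2. This momentum uncertainty corresponds to kinetic energy:
   KE ≈ (Δp)²/(2m) = (7.965e-24)²/(2 × 1.673e-27 kg)
   KE = 1.896e-20 J = 118.369 meV

Tighter localization requires more energy.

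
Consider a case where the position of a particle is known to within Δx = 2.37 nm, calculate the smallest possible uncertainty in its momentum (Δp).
2.225 × 10^-26 kg·m/s

Using the Heisenberg uncertainty principle:
ΔxΔp ≥ ℏ/2

The minimum uncertainty in momentum is:
Δp_min = ℏ/(2Δx)
Δp_min = (1.055e-34 J·s) / (2 × 2.370e-09 m)
Δp_min = 2.225e-26 kg·m/s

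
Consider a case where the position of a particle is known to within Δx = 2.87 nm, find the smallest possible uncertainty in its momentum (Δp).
1.837 × 10^-26 kg·m/s

Using the Heisenberg uncertainty principle:
ΔxΔp ≥ ℏ/2

The minimum uncertainty in momentum is:
Δp_min = ℏ/(2Δx)
Δp_min = (1.055e-34 J·s) / (2 × 2.870e-09 m)
Δp_min = 1.837e-26 kg·m/s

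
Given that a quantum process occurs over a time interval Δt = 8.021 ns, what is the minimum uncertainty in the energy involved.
41.031 neV

Using the energy-time uncertainty principle:
ΔEΔt ≥ ℏ/2

The minimum uncertainty in energy is:
ΔE_min = ℏ/(2Δt)
ΔE_min = (1.055e-34 J·s) / (2 × 8.021e-09 s)
ΔE_min = 6.574e-27 J = 41.031 neV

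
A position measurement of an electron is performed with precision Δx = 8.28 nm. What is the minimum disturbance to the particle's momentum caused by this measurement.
6.368 × 10^-27 kg·m/s

The uncertainty principle implies that measuring position disturbs momentum:
ΔxΔp ≥ ℏ/2

When we measure position with precision Δx, we necessarily introduce a momentum uncertainty:
Δp ≥ ℏ/(2Δx)
Δp_min = (1.055e-34 J·s) / (2 × 8.280e-09 m)
Δp_min = 6.368e-27 kg·m/s

The more precisely we measure position, the greater the momentum disturbance.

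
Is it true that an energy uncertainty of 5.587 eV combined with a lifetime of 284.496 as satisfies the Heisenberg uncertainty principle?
Yes, it satisfies the uncertainty relation.

Calculate the product ΔEΔt:
ΔE = 5.587 eV = 8.951e-19 J
ΔEΔt = (8.951e-19 J) × (2.845e-16 s)
ΔEΔt = 2.547e-34 J·s

Compare to the minimum allowed value ℏ/2:
ℏ/2 = 5.273e-35 J·s

Since ΔEΔt = 2.547e-34 J·s ≥ 5.273e-35 J·s = ℏ/2,
this satisfies the uncertainty relation.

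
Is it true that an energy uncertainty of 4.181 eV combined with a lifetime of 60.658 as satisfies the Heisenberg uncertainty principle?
No, it violates the uncertainty relation.

Calculate the product ΔEΔt:
ΔE = 4.181 eV = 6.699e-19 J
ΔEΔt = (6.699e-19 J) × (6.066e-17 s)
ΔEΔt = 4.063e-35 J·s

Compare to the minimum allowed value ℏ/2:
ℏ/2 = 5.273e-35 J·s

Since ΔEΔt = 4.063e-35 J·s < 5.273e-35 J·s = ℏ/2,
this violates the uncertainty relation.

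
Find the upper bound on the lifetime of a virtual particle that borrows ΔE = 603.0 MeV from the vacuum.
5.458 × 10^-25 s

Using the energy-time uncertainty principle:
ΔEΔt ≥ ℏ/2

For a virtual particle borrowing energy ΔE, the maximum lifetime is:
Δt_max = ℏ/(2ΔE)

Converting energy:
ΔE = 603.0 MeV = 9.661e-11 J

Δt_max = (1.055e-34 J·s) / (2 × 9.661e-11 J)
Δt_max = 5.458e-25 s = 5.458 × 10^-25 s

Virtual particles with higher borrowed energy exist for shorter times.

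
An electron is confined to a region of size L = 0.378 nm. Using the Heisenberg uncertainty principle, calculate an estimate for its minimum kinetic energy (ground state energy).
66.662 meV

Using the uncertainty principle to estimate ground state energy:

1. The position uncertainty is approximately the confinement size:
   Δx ≈ L = 3.780e-10 m

2. From ΔxΔp ≥ ℏ/2, the minimum momentum uncertainty is:
   Δp ≈ ℏ/(2L) = 1.395e-25 kg·m/s

3. The kinetic energy is approximately:
   KE ≈ (Δp)²/(2m) = (1.395e-25)²/(2 × 9.109e-31 kg)
   KE ≈ 1.068e-20 J = 66.662 meV

This is an order-of-magnitude estimate of the ground state energy.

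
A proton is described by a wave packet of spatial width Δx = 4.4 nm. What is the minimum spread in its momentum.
1.198 × 10^-26 kg·m/s

For a wave packet, the spatial width Δx and momentum spread Δp are related by the uncertainty principle:
ΔxΔp ≥ ℏ/2

The minimum momentum spread is:
Δp_min = ℏ/(2Δx)
Δp_min = (1.055e-34 J·s) / (2 × 4.400e-09 m)
Δp_min = 1.198e-26 kg·m/s

A wave packet cannot have both a well-defined position and well-defined momentum.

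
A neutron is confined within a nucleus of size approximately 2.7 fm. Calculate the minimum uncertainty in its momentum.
1.953 × 10^-20 kg·m/s

Using the Heisenberg uncertainty principle:
ΔxΔp ≥ ℏ/2

With Δx ≈ L = 2.700e-15 m (the confinement size):
Δp_min = ℏ/(2Δx)
Δp_min = (1.055e-34 J·s) / (2 × 2.700e-15 m)
Δp_min = 1.953e-20 kg·m/s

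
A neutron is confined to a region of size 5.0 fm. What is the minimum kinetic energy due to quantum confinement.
207.212 keV

Using the uncertainty principle:

1. Position uncertainty: Δx ≈ 5.000e-15 m
2. Minimum momentum uncertainty: Δp = ℏ/(2Δx) = 1.055e-20 kg·m/s
3. Minimum kinetic energy:
   KE = (Δp)²/(2m) = (1.055e-20)²/(2 × 1.675e-27 kg)
   KE = 3.320e-14 J = 207.212 keV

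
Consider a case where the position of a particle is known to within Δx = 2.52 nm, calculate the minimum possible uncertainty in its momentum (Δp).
2.092 × 10^-26 kg·m/s

Using the Heisenberg uncertainty principle:
ΔxΔp ≥ ℏ/2

The minimum uncertainty in momentum is:
Δp_min = ℏ/(2Δx)
Δp_min = (1.055e-34 J·s) / (2 × 2.520e-09 m)
Δp_min = 2.092e-26 kg·m/s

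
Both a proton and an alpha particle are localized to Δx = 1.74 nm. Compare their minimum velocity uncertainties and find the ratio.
The proton has the larger minimum velocity uncertainty, by a ratio of 4.0.

For both particles, Δp_min = ℏ/(2Δx) = 3.030e-26 kg·m/s (same for both).

The velocity uncertainty is Δv = Δp/m:
- proton: Δv = 3.030e-26 / 1.673e-27 = 1.812e+01 m/s = 18.118 m/s
- alpha particle: Δv = 3.030e-26 / 6.645e-27 = 4.561e+00 m/s = 4.561 m/s

Ratio: 1.812e+01 / 4.561e+00 = 4.0

The lighter particle has larger velocity uncertainty because Δv ∝ 1/m.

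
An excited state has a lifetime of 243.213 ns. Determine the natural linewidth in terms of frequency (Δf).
327.193 kHz

Using the energy-time uncertainty principle and E = hf:
ΔEΔt ≥ ℏ/2
hΔf·Δt ≥ ℏ/2

The minimum frequency uncertainty is:
Δf = ℏ/(2hτ) = 1/(4πτ)
Δf = 1/(4π × 2.432e-07 s)
Δf = 3.272e+05 Hz = 327.193 kHz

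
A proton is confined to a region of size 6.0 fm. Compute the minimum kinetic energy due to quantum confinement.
144.096 keV

Using the uncertainty principle:

1. Position uncertainty: Δx ≈ 6.000e-15 m
2. Minimum momentum uncertainty: Δp = ℏ/(2Δx) = 8.788e-21 kg·m/s
3. Minimum kinetic energy:
   KE = (Δp)²/(2m) = (8.788e-21)²/(2 × 1.673e-27 kg)
   KE = 2.309e-14 J = 144.096 keV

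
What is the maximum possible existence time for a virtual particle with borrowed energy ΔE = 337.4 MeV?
9.754 × 10^-25 s

Using the energy-time uncertainty principle:
ΔEΔt ≥ ℏ/2

For a virtual particle borrowing energy ΔE, the maximum lifetime is:
Δt_max = ℏ/(2ΔE)

Converting energy:
ΔE = 337.4 MeV = 5.406e-11 J

Δt_max = (1.055e-34 J·s) / (2 × 5.406e-11 J)
Δt_max = 9.754e-25 s = 9.754 × 10^-25 s

Virtual particles with higher borrowed energy exist for shorter times.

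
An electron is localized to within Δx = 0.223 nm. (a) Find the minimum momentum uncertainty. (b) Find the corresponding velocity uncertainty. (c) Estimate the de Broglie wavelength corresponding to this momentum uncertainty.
(a) Δp_min = 2.365 × 10^-25 kg·m/s
(b) Δv_min = 259.569 km/s
(c) λ_dB = 2.802 nm

Step-by-step:

(a) From the uncertainty principle:
Δp_min = ℏ/(2Δx) = (1.055e-34 J·s)/(2 × 2.230e-10 m) = 2.365e-25 kg·m/s

(b) The velocity uncertainty:
Δv = Δp/m = (2.365e-25 kg·m/s)/(9.109e-31 kg) = 2.596e+05 m/s = 259.569 km/s

(c) The de Broglie wavelength for this momentum:
λ = h/p = (6.626e-34 J·s)/(2.365e-25 kg·m/s) = 2.802e-09 m = 2.802 nm

Note: The de Broglie wavelength is comparable to the localization size, as expected from wave-particle duality.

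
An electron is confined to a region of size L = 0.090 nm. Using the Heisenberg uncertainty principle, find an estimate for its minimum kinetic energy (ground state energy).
1.176 eV

Using the uncertainty principle to estimate ground state energy:

1. The position uncertainty is approximately the confinement size:
   Δx ≈ L = 9.000e-11 m

2. From ΔxΔp ≥ ℏ/2, the minimum momentum uncertainty is:
   Δp ≈ ℏ/(2L) = 5.859e-25 kg·m/s

3. The kinetic energy is approximately:
   KE ≈ (Δp)²/(2m) = (5.859e-25)²/(2 × 9.109e-31 kg)
   KE ≈ 1.884e-19 J = 1.176 eV

This is an order-of-magnitude estimate of the ground state energy.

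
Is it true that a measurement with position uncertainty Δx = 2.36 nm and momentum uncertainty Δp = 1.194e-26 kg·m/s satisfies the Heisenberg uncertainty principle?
No, it violates the uncertainty principle (impossible measurement).

Calculate the product ΔxΔp:
ΔxΔp = (2.360e-09 m) × (1.194e-26 kg·m/s)
ΔxΔp = 2.818e-35 J·s

Compare to the minimum allowed value ℏ/2:
ℏ/2 = 5.273e-35 J·s

Since ΔxΔp = 2.818e-35 J·s < 5.273e-35 J·s = ℏ/2,
the measurement violates the uncertainty principle.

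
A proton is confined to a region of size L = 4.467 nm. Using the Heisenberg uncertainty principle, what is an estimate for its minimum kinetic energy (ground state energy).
259.969 neV

Using the uncertainty principle to estimate ground state energy:

1. The position uncertainty is approximately the confinement size:
   Δx ≈ L = 4.467e-09 m

2. From ΔxΔp ≥ ℏ/2, the minimum momentum uncertainty is:
   Δp ≈ ℏ/(2L) = 1.180e-26 kg·m/s

3. The kinetic energy is approximately:
   KE ≈ (Δp)²/(2m) = (1.180e-26)²/(2 × 1.673e-27 kg)
   KE ≈ 4.165e-26 J = 259.969 neV

This is an order-of-magnitude estimate of the ground state energy.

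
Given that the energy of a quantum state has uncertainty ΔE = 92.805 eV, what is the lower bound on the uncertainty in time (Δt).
3.546 as

Using the energy-time uncertainty principle:
ΔEΔt ≥ ℏ/2

The minimum uncertainty in time is:
Δt_min = ℏ/(2ΔE)
Δt_min = (1.055e-34 J·s) / (2 × 1.487e-17 J)
Δt_min = 3.546e-18 s = 3.546 as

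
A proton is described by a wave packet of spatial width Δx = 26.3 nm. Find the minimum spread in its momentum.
2.005 × 10^-27 kg·m/s

For a wave packet, the spatial width Δx and momentum spread Δp are related by the uncertainty principle:
ΔxΔp ≥ ℏ/2

The minimum momentum spread is:
Δp_min = ℏ/(2Δx)
Δp_min = (1.055e-34 J·s) / (2 × 2.630e-08 m)
Δp_min = 2.005e-27 kg·m/s

A wave packet cannot have both a well-defined position and well-defined momentum.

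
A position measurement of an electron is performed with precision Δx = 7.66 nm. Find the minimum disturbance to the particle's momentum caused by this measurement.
6.884 × 10^-27 kg·m/s

The uncertainty principle implies that measuring position disturbs momentum:
ΔxΔp ≥ ℏ/2

When we measure position with precision Δx, we necessarily introduce a momentum uncertainty:
Δp ≥ ℏ/(2Δx)
Δp_min = (1.055e-34 J·s) / (2 × 7.660e-09 m)
Δp_min = 6.884e-27 kg·m/s

The more precisely we measure position, the greater the momentum disturbance.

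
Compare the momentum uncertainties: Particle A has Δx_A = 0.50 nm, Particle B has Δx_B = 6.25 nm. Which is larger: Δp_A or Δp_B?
Particle A has the larger minimum momentum uncertainty, by a factor of 12.50.

For each particle, the minimum momentum uncertainty is Δp_min = ℏ/(2Δx):

Particle A: Δp_A = ℏ/(2×5.000e-10 m) = 1.055e-25 kg·m/s
Particle B: Δp_B = ℏ/(2×6.250e-09 m) = 8.437e-27 kg·m/s

Ratio: Δp_A/Δp_B = 12.50

Since Δp_min ∝ 1/Δx, the particle with smaller position uncertainty (A) has larger momentum uncertainty.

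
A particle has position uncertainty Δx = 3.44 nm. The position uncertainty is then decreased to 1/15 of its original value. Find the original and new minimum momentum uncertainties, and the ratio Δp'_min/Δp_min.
Original Δp_min = 1.533 × 10^-26 kg·m/s; new Δp'_min = 2.299 × 10^-25 kg·m/s; ratio Δp'_min/Δp_min = 15.

From the uncertainty principle ΔxΔp ≥ ℏ/2, the minimum momentum uncertainty is Δp_min = ℏ/(2Δx).

Original (Δx = 3.44 nm = 3.440e-09 m):
Δp_min = (1.055e-34 J·s)/(2 × 3.440e-09 m) = 1.533e-26 kg·m/s

When Δx → (1/15)Δx:
Δp'_min = ℏ/(2 × (1/15)Δx) = 15 × ℏ/(2Δx) = 15 × Δp_min
Δp'_min = 15 × 1.533e-26 kg·m/s = 2.299e-25 kg·m/s

Since Δp_min ∝ 1/Δx, when Δx is decreased to 1/15 of its original value, Δp_min increases to 15 times its original value.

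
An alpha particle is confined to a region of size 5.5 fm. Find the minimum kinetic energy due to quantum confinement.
43.167 keV

Using the uncertainty principle:

1. Position uncertainty: Δx ≈ 5.500e-15 m
2. Minimum momentum uncertainty: Δp = ℏ/(2Δx) = 9.587e-21 kg·m/s
3. Minimum kinetic energy:
   KE = (Δp)²/(2m) = (9.587e-21)²/(2 × 6.645e-27 kg)
   KE = 6.916e-15 J = 43.167 keV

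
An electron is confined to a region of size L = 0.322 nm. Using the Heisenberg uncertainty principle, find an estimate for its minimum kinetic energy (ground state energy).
91.865 meV

Using the uncertainty principle to estimate ground state energy:

1. The position uncertainty is approximately the confinement size:
   Δx ≈ L = 3.220e-10 m

2. From ΔxΔp ≥ ℏ/2, the minimum momentum uncertainty is:
   Δp ≈ ℏ/(2L) = 1.638e-25 kg·m/s

3. The kinetic energy is approximately:
   KE ≈ (Δp)²/(2m) = (1.638e-25)²/(2 × 9.109e-31 kg)
   KE ≈ 1.472e-20 J = 91.865 meV

This is an order-of-magnitude estimate of the ground state energy.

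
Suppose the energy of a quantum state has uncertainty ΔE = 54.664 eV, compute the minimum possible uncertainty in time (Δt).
6.021 as

Using the energy-time uncertainty principle:
ΔEΔt ≥ ℏ/2

The minimum uncertainty in time is:
Δt_min = ℏ/(2ΔE)
Δt_min = (1.055e-34 J·s) / (2 × 8.758e-18 J)
Δt_min = 6.021e-18 s = 6.021 as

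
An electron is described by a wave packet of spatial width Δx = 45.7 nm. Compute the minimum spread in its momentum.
1.154 × 10^-27 kg·m/s

For a wave packet, the spatial width Δx and momentum spread Δp are related by the uncertainty principle:
ΔxΔp ≥ ℏ/2

The minimum momentum spread is:
Δp_min = ℏ/(2Δx)
Δp_min = (1.055e-34 J·s) / (2 × 4.570e-08 m)
Δp_min = 1.154e-27 kg·m/s

A wave packet cannot have both a well-defined position and well-defined momentum.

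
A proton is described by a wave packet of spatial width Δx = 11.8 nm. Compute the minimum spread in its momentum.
4.469 × 10^-27 kg·m/s

For a wave packet, the spatial width Δx and momentum spread Δp are related by the uncertainty principle:
ΔxΔp ≥ ℏ/2

The minimum momentum spread is:
Δp_min = ℏ/(2Δx)
Δp_min = (1.055e-34 J·s) / (2 × 1.180e-08 m)
Δp_min = 4.469e-27 kg·m/s

A wave packet cannot have both a well-defined position and well-defined momentum.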